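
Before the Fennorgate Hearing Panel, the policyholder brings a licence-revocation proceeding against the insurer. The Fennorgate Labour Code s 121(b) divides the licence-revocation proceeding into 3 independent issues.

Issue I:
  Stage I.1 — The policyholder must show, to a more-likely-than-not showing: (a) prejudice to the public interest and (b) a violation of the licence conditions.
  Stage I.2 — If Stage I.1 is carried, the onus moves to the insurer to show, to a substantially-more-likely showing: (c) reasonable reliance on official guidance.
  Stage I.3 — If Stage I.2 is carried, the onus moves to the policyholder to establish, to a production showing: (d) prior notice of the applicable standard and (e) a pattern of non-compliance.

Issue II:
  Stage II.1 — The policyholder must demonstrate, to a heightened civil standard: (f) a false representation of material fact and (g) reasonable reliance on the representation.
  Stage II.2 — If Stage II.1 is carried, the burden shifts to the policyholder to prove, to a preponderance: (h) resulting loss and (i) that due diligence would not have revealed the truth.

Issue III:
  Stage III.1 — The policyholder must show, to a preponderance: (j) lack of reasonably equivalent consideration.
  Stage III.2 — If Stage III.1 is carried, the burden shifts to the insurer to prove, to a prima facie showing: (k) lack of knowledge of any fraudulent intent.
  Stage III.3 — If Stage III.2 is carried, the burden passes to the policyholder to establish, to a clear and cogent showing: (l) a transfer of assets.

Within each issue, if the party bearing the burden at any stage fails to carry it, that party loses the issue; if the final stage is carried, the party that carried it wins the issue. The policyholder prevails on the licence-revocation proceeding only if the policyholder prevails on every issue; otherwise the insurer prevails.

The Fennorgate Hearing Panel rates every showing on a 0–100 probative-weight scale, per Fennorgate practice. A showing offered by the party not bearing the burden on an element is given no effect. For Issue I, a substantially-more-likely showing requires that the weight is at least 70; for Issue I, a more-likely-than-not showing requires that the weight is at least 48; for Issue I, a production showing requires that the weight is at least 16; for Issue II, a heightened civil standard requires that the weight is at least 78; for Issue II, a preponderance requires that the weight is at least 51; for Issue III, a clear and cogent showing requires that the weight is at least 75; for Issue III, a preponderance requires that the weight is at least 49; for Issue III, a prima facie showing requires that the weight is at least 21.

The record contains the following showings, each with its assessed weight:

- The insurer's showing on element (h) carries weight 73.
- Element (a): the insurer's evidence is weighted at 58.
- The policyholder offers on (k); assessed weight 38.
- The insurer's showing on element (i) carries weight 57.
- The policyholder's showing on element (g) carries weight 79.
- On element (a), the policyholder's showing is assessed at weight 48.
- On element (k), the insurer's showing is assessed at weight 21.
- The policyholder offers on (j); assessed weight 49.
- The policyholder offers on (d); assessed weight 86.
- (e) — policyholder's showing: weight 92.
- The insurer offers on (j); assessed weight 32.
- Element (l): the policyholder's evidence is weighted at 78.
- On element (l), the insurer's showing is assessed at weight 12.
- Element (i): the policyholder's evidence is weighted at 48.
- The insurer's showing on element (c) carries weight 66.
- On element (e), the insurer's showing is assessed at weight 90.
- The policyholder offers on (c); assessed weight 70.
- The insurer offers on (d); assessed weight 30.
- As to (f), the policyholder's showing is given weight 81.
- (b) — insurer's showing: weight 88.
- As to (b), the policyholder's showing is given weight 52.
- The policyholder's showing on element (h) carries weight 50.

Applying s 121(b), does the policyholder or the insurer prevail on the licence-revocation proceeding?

insurer

— Issue I —
At Stage I.1 the policyholder must meet a more-likely-than-not showing (weight is at least 48): on (a) the weight is 48 (the insurer's 58 is given no effect), ≥ 48, so (a) meets the standard; on (b) the weight is 52 (the insurer's 88 is given no effect), ≥ 48, so (b) meets the standard.
  Stage I.1 carried; the burden shifts to the insurer.
At Stage I.2 the insurer must meet a substantially-more-likely showing (weight is at least 70): on (c) the weight is 66 (the policyholder's 70 is given no effect), which does not reach 70, so (c) does not meet the standard.
  Stage I.2 not carried; the insurer fails its burden.
The analysis ends at Stage I.2; the policyholder prevails on this issue.
— Issue II —
At Stage II.1 the policyholder must meet a heightened civil standard (weight is at least 78): on (f) the weight is 81, ≥ 78, so (f) meets the standard; on (g) the weight is 79, ≥ 78, so (g) meets the standard.
  Stage II.1 is satisfied; the policyholder continues to bear the burden.
At Stage II.2 the policyholder must meet a preponderance (weight is at least 51): on (h) the weight is 50 (the insurer's 73 is given no effect), < 51, so (h) does not meet the standard; on (i) the weight is 48 (the insurer's 57 is given no effect), < 51, so (i) does not meet the standard.
  Stage II.2 not carried; the policyholder fails its burden.
The analysis ends at Stage II.2; the insurer prevails on this issue.
— Issue III —
At Stage III.1 the policyholder must meet a preponderance (weight is at least 49): on (j) the weight is 49 (the insurer's 32 is given no effect), ≥ 49, so (j) meets the standard.
  All elements met. The burden passes to the insurer.
At Stage III.2 the insurer must meet a prima facie showing (weight is at least 21): on (k) the weight is 21 (the policyholder's 38 is given no effect), which does reach 21, so (k) meets the standard.
  All elements met. The burden passes to the policyholder.
At Stage III.3 the policyholder must meet a clear and cogent showing (weight is at least 75): on (l) the weight is 78 (the insurer's 12 is given no effect), ≥ 75, so (l) meets the standard.
  The policyholder carries the last stage.
With every stage satisfied, the policyholder prevails on this issue.
Per-issue: Issue I → policyholder; Issue II → insurer; Issue III → policyholder. The policyholder must prevail on every issue; overall, the insurer prevails.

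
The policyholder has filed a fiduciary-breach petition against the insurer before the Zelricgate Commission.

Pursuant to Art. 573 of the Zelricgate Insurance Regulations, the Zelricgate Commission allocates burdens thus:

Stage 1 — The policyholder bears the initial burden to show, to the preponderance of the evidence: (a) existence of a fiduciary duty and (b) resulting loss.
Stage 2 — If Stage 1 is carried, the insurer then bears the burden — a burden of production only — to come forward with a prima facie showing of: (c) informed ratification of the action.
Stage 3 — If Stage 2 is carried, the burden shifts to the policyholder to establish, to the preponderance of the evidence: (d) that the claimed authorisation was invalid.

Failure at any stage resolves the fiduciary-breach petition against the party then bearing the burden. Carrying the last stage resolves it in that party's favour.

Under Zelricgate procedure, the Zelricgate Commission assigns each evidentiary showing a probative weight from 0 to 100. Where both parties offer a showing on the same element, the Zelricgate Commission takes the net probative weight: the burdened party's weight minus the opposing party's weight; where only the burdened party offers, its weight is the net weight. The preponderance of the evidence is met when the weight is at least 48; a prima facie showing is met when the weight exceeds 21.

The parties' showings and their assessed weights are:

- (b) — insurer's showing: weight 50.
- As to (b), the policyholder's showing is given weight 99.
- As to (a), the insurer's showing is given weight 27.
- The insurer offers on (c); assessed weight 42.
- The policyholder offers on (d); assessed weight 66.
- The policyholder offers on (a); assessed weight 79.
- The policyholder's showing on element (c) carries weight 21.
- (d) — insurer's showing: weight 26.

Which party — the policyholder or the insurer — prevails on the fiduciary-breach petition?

policyholder

Stage 1 — burden on policyholder; standard: the preponderance of the evidence (weight is at least 48).
    (a): 79 − 27 = 52 ≥ 48 [met]
    (b): 99 − 50 = 49 ≥ 48 [met]
  Stage 1 carried; the burden shifts to the insurer.
Stage 2 — burden on insurer; standard: a prima facie showing (weight exceeds 21).
    (c): 42 − 21 = 21 ≤ 21 [not met]
  Stage 2 not carried; the insurer fails its burden.
The analysis ends at Stage 2; the policyholder prevails.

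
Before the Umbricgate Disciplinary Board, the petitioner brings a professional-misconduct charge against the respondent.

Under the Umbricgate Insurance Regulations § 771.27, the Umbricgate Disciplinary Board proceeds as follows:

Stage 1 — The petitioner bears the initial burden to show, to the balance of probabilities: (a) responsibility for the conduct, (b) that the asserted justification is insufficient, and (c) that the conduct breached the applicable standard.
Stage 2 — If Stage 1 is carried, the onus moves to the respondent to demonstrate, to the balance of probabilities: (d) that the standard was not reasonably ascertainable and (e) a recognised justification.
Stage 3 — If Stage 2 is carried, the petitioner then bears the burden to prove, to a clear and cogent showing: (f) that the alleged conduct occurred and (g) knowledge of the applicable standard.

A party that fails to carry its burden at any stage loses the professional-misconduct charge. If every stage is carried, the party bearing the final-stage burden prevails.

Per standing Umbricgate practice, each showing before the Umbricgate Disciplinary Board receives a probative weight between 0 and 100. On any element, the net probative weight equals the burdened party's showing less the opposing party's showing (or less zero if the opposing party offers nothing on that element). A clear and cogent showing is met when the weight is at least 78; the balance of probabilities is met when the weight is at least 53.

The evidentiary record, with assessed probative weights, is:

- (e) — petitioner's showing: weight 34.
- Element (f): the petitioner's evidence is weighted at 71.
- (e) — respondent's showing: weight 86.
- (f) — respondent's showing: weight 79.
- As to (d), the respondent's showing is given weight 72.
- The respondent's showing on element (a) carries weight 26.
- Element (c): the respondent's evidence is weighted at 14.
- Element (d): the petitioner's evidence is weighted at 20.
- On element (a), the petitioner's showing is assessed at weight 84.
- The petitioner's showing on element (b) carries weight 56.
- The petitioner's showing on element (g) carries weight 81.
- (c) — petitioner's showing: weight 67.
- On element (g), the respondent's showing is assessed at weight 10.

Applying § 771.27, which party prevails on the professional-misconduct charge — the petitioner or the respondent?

Stage 1 (petitioner, the balance of probabilities, weight is at least 53): (a) net 84−26=58 ≥ 53 — meets; (b) 56 ≥ 53 — meets; (c) net 67−14=53 ≥ 53 — meets.
  Stage 1 is satisfied; the onus moves to the respondent.
Stage 2 (respondent, the balance of probabilities, weight is at least 53): (d) net 72−20=52 < 53 — fails; (e) net 86−34=52 < 53 — fails.
  The respondent does not carry Stage 2.
The analysis ends at Stage 2; the petitioner prevails.

petitioner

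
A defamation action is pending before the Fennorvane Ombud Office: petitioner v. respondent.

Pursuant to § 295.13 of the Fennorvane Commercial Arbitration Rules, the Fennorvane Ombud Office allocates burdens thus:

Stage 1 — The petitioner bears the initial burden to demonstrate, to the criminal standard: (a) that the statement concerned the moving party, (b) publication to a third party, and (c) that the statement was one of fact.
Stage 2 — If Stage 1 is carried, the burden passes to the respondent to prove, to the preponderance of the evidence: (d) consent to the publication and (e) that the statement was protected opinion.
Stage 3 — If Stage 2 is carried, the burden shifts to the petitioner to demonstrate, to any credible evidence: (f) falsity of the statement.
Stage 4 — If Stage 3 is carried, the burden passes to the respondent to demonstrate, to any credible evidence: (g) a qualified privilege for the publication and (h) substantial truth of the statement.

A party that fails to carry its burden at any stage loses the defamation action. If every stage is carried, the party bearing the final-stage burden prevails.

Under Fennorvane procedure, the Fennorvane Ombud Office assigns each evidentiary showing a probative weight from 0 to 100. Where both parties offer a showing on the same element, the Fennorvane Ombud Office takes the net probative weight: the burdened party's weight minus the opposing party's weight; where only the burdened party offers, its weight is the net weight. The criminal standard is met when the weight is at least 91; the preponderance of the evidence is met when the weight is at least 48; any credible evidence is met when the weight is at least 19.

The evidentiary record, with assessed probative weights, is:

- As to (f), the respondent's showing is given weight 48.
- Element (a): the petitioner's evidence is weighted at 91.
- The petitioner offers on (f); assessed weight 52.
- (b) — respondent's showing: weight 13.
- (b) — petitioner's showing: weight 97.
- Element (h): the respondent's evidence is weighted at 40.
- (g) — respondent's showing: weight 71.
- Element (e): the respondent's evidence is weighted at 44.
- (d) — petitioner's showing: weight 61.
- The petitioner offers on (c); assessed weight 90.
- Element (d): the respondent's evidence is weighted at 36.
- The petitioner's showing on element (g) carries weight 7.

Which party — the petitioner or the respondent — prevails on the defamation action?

respondent

Stage 1 (petitioner, the criminal standard, weight is at least 91): (a) 91 ≥ 91 — meets; (b) net 97−13=84 < 91 — fails; (c) 90 < 91 — fails.
  Stage 1 not carried; the petitioner fails its burden.
The analysis ends at Stage 1; the respondent prevails.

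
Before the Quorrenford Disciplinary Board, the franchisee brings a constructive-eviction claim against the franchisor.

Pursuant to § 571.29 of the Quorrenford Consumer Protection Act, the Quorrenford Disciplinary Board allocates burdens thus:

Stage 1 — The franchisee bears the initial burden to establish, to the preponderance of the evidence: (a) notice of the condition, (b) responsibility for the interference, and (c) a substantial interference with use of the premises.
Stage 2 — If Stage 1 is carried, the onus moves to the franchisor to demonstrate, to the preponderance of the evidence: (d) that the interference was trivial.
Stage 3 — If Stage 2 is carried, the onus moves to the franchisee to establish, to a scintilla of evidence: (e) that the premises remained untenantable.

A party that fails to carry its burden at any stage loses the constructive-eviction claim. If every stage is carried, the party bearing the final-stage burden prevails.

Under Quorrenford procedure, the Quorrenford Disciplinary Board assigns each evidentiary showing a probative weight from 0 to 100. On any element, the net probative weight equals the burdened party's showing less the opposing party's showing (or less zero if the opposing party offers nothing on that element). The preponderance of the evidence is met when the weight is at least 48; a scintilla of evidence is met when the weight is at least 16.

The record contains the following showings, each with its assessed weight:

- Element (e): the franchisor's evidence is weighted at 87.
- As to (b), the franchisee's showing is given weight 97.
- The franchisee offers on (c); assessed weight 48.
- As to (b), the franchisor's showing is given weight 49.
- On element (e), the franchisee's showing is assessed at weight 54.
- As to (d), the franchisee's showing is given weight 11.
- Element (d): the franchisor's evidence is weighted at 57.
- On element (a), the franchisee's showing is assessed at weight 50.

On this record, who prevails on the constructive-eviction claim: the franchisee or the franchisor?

franchisee

At Stage 1 the franchisee must meet the preponderance of the evidence (weight is at least 48): on (a) the weight is 50, which does reach 48, so (a) meets the standard; on (b) the weight is 97 less the opposing 49 gives net 48, ≥ 48, so (b) meets the standard; on (c) the weight is 48, ≥ 48, so (c) meets the standard.
  The franchisee carries Stage 1; the franchisor now bears the burden.
At Stage 2 the franchisor must meet the preponderance of the evidence (weight is at least 48): on (d) the weight is 57 less the opposing 11 gives net 46, < 48, so (d) does not meet the standard.
  The franchisor does not carry Stage 2.
The analysis ends at Stage 2; the franchisee prevails.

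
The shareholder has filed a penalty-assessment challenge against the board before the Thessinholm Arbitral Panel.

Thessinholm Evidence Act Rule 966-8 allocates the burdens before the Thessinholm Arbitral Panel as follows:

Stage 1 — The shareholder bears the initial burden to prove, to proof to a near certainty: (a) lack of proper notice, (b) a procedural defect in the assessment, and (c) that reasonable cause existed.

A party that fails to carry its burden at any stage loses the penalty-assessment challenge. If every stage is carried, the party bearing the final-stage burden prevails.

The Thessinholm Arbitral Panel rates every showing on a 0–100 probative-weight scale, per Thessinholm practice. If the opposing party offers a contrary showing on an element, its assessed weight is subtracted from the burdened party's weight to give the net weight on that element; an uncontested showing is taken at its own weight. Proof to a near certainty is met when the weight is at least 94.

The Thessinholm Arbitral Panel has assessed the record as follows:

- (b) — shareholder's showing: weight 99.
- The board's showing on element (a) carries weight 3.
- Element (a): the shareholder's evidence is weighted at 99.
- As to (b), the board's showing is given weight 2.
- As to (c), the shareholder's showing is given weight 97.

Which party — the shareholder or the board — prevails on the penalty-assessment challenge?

Stage 1 (shareholder, proof to a near certainty, weight is at least 94): (a) net 99−3=96 ≥ 94 — meets; (b) net 99−2=97 ≥ 94 — meets; (c) 97 ≥ 94 — meets.
  The shareholder carries the last stage.
Every stage carried; the shareholder prevails.

shareholder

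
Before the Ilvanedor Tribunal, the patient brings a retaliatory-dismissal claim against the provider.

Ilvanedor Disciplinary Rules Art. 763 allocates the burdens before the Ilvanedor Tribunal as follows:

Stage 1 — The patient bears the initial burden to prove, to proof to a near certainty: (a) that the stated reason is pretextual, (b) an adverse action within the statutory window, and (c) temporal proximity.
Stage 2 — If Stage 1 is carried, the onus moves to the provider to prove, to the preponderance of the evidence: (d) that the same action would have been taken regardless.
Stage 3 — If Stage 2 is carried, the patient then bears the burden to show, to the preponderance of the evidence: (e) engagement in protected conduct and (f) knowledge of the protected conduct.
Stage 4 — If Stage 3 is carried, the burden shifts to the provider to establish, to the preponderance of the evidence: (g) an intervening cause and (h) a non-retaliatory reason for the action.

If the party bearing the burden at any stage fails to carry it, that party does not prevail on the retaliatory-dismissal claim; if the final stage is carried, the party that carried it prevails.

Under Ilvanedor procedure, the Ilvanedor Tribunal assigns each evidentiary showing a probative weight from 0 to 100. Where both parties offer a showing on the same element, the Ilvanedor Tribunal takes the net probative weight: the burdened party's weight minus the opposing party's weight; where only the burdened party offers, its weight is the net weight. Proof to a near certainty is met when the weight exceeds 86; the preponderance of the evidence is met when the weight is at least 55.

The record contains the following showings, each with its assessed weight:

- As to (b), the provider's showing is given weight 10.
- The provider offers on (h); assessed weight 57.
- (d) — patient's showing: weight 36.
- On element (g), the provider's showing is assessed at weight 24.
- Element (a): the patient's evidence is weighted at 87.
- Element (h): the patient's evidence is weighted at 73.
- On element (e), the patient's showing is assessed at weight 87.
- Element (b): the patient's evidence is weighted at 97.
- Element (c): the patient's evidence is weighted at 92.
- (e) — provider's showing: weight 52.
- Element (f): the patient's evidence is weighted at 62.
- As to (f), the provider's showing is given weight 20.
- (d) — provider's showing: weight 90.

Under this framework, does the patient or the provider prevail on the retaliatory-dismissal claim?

Stage 1 (patient, proof to a near certainty, weight exceeds 86): (a) 87 > 86 — meets; (b) net 97−10=87 > 86 — meets; (c) 92 > 86 — meets.
  All elements met. The burden passes to the provider.
Stage 2 (provider, the preponderance of the evidence, weight is at least 55): (d) net 90−36=54 < 55 — fails.
  The provider does not carry Stage 2.
The analysis ends at Stage 2; the patient prevails.

patient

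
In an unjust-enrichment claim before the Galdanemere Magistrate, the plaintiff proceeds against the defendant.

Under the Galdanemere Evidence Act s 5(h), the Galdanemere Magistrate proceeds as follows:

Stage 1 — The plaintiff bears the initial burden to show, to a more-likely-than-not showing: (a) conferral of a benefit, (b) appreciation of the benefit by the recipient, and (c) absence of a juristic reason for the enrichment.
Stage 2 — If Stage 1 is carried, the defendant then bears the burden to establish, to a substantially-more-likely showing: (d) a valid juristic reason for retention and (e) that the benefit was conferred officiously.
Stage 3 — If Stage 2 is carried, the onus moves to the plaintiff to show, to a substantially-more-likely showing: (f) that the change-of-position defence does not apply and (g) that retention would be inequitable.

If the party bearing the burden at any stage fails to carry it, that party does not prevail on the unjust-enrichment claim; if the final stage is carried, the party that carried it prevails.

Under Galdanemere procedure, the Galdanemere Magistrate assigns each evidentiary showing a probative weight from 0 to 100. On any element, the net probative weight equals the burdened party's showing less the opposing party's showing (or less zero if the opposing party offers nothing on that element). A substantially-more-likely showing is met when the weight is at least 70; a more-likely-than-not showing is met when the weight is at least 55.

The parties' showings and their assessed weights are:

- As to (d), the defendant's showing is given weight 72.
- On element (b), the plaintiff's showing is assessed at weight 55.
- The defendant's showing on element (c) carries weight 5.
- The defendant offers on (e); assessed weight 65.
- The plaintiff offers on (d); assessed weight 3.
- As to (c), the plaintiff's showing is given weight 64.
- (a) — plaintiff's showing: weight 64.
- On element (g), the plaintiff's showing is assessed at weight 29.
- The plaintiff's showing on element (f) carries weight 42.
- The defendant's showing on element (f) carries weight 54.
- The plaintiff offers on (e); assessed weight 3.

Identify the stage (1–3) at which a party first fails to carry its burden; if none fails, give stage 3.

stage 2

At Stage 1 the plaintiff must meet a more-likely-than-not showing (weight is at least 55): on (a) the weight is 64, which does reach 55, so (a) meets the standard; on (b) the weight is 55, which does reach 55, so (b) meets the standard; on (c) the weight is 64 less the opposing 5 gives net 59, ≥ 55, so (c) meets the standard.
  Stage 1 is satisfied; the onus moves to the defendant.
At Stage 2 the defendant must meet a substantially-more-likely showing (weight is at least 70): on (d) the weight is 72 less the opposing 3 gives net 69, < 70, so (d) does not meet the standard; on (e) the weight is 65 less the opposing 3 gives net 62, < 70, so (e) does not meet the standard.
  Not every element is met, so the defendant fails to carry Stage 2.
The plaintiff prevails.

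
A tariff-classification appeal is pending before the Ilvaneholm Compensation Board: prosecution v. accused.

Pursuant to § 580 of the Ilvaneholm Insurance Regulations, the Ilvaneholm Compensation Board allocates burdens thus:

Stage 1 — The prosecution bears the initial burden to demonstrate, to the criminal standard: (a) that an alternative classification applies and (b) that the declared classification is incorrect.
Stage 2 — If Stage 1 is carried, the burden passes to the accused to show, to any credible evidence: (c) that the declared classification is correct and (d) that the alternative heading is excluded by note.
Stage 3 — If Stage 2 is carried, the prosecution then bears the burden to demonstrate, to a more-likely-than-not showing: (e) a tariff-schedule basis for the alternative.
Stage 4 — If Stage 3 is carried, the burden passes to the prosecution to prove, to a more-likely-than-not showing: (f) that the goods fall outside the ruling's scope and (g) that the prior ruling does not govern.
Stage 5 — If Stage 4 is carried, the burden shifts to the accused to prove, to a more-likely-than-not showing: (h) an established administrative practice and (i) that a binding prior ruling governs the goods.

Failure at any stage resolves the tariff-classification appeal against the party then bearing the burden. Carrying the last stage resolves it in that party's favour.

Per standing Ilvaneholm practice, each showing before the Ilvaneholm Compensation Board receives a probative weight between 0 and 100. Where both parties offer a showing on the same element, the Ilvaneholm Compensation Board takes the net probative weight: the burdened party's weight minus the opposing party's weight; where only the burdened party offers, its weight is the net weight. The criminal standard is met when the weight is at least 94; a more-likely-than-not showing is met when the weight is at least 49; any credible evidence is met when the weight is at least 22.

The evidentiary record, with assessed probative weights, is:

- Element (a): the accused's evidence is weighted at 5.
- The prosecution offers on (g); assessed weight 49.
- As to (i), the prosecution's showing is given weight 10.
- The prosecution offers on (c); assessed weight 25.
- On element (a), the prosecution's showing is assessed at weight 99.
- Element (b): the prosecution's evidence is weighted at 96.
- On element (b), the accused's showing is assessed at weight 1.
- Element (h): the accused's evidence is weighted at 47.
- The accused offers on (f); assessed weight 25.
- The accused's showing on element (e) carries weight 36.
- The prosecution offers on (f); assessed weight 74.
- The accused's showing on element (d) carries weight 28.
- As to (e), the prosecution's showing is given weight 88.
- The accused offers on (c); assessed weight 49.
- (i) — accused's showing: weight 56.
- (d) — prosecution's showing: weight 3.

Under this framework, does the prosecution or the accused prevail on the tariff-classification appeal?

Stage 1 (prosecution, the criminal standard, weight is at least 94): (a) net 99−5=94 ≥ 94 — meets; (b) net 96−1=95 ≥ 94 — meets.
  The prosecution carries Stage 1; the accused now bears the burden.
Stage 2 (accused, any credible evidence, weight is at least 22): (c) net 49−25=24 ≥ 22 — meets; (d) net 28−3=25 ≥ 22 — meets.
  Stage 2 is satisfied; the onus moves to the prosecution.
Stage 3 (prosecution, a more-likely-than-not showing, weight is at least 49): (e) net 88−36=52 ≥ 49 — meets.
  All elements met. The prosecution retains the burden for Stage 4.
Stage 4 (prosecution, a more-likely-than-not showing, weight is at least 49): (f) net 74−25=49 ≥ 49 — meets; (g) 49 ≥ 49 — meets.
  All elements met. The burden passes to the accused.
Stage 5 (accused, a more-likely-than-not showing, weight is at least 49): (h) 47 < 49 — fails; (i) net 56−10=46 < 49 — fails.
  The accused does not carry Stage 5.
The analysis ends at Stage 5; the prosecution prevails.

prosecution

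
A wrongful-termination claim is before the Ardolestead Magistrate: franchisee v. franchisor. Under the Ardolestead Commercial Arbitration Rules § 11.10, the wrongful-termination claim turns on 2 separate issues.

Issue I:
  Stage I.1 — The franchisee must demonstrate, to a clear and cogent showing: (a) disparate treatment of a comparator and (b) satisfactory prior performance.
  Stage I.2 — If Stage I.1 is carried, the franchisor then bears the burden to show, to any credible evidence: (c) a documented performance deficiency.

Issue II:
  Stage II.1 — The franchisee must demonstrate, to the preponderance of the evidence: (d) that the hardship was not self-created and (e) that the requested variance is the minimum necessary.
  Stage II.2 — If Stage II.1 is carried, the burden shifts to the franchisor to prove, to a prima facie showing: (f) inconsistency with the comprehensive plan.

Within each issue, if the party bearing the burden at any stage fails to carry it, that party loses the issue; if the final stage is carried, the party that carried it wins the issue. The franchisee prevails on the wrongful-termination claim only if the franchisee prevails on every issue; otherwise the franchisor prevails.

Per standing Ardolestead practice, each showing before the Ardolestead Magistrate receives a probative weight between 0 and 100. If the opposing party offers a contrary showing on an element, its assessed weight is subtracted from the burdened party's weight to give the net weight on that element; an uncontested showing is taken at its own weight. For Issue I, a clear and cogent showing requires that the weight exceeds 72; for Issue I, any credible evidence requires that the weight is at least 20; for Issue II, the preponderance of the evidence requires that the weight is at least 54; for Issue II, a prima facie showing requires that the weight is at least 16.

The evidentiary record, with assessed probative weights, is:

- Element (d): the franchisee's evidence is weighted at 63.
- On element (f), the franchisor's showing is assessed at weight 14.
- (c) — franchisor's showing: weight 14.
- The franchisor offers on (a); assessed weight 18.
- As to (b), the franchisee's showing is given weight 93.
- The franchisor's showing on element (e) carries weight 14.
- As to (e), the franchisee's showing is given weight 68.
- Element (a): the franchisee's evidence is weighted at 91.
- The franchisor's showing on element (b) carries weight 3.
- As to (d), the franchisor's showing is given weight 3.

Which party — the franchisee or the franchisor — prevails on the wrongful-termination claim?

— Issue I —
At Stage I.1 the franchisee must meet a clear and cogent showing (weight exceeds 72): on (a) the weight is 91 less the opposing 18 gives net 73, which does exceed 72, so (a) meets the standard; on (b) the weight is 93 less the opposing 3 gives net 90, which does exceed 72, so (b) meets the standard.
  Stage I.1 carried; the burden shifts to the franchisor.
At Stage I.2 the franchisor must meet any credible evidence (weight is at least 20): on (c) the weight is 14, which does not reach 20, so (c) does not meet the standard.
  The franchisor does not carry Stage I.2.
So the franchisee prevails on this issue.
— Issue II —
At Stage II.1 the franchisee must meet the preponderance of the evidence (weight is at least 54): on (d) the weight is 63 less the opposing 3 gives net 60, ≥ 54, so (d) meets the standard; on (e) the weight is 68 less the opposing 14 gives net 54, which does reach 54, so (e) meets the standard.
  Stage II.1 is satisfied; the onus moves to the franchisor.
At Stage II.2 the franchisor must meet a prima facie showing (weight is at least 16): on (f) the weight is 14, which does not reach 16, so (f) does not meet the standard.
  Stage II.2 not carried; the franchisor fails its burden.
So the franchisee prevails on this issue.
Per-issue: Issue I → franchisee; Issue II → franchisee. The franchisee must prevail on every issue; overall, the franchisee prevails.

franchisee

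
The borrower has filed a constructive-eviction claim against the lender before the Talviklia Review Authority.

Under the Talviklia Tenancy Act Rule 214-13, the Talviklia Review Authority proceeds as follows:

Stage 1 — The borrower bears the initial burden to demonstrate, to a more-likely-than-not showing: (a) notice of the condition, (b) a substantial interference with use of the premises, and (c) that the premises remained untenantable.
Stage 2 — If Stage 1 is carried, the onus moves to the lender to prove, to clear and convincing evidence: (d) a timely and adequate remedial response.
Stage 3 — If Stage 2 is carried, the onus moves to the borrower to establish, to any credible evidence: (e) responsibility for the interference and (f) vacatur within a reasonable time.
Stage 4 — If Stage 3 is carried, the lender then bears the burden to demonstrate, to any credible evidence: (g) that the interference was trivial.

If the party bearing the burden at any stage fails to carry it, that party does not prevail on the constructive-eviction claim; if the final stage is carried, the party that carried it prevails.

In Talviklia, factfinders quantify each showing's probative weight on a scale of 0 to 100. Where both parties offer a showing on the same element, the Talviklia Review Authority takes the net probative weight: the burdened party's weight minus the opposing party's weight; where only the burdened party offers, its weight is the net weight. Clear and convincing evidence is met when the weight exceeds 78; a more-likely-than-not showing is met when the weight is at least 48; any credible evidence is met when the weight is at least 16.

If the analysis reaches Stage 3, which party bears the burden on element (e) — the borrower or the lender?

Stage 3's rule assigns the burden to the borrower (to any credible evidence).

borrower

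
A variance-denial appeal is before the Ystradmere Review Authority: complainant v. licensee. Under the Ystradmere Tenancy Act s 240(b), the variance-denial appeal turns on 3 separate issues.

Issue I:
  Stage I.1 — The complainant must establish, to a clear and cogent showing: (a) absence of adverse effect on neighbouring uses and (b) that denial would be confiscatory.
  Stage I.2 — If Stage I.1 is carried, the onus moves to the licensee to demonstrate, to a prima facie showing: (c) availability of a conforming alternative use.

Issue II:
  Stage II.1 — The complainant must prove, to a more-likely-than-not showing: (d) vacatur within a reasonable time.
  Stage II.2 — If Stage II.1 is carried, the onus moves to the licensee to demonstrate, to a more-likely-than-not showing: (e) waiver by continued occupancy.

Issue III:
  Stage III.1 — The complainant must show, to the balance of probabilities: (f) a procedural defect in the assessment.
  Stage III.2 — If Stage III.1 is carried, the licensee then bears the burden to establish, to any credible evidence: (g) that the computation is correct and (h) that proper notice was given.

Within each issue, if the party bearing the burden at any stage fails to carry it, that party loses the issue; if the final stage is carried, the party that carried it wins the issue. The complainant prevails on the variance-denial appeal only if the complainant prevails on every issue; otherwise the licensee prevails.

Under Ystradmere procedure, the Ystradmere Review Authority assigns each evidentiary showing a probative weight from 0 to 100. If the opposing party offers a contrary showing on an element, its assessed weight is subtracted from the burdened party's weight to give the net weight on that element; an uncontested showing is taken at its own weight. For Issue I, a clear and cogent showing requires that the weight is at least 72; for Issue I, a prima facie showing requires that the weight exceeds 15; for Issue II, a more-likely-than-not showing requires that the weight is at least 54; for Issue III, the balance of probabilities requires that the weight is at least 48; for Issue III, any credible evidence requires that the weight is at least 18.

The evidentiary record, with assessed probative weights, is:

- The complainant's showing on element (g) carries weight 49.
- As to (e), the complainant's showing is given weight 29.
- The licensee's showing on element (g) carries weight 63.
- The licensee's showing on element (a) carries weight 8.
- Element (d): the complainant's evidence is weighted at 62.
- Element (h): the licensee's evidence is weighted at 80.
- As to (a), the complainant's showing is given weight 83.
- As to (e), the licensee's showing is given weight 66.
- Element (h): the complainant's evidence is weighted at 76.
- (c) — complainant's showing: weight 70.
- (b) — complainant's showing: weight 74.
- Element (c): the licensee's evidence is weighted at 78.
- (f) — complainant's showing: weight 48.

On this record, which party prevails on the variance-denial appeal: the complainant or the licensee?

complainant

— Issue I —
At Stage I.1 the complainant must meet a clear and cogent showing (weight is at least 72): on (a) the weight is 83 less the opposing 8 gives net 75, which does reach 72, so (a) meets the standard; on (b) the weight is 74, ≥ 72, so (b) meets the standard.
  Stage I.1 carried; the burden shifts to the licensee.
At Stage I.2 the licensee must meet a prima facie showing (weight exceeds 15): on (c) the weight is 78 less the opposing 70 gives net 8, ≤ 15, so (c) does not meet the standard.
  Stage I.2 not carried; the licensee fails its burden.
The analysis ends at Stage I.2; the complainant prevails on this issue.
— Issue II —
Stage II.1 (complainant, a more-likely-than-not showing, weight is at least 54): (d) 62 ≥ 54 — meets.
  Stage II.1 carried; the burden shifts to the licensee.
Stage II.2 (licensee, a more-likely-than-not showing, weight is at least 54): (e) net 66−29=37 < 54 — fails.
  The licensee does not carry Stage II.2.
The analysis ends at Stage II.2; the complainant prevails on this issue.
— Issue III —
At Stage III.1 the complainant must meet the balance of probabilities (weight is at least 48): on (f) the weight is 48, ≥ 48, so (f) meets the standard.
  The complainant carries Stage III.1; the licensee now bears the burden.
At Stage III.2 the licensee must meet any credible evidence (weight is at least 18): on (g) the weight is 63 less the opposing 49 gives net 14, which does not reach 18, so (g) does not meet the standard; on (h) the weight is 80 less the opposing 76 gives net 4, which does not reach 18, so (h) does not meet the standard.
  Stage III.2 not carried; the licensee fails its burden.
The complainant prevails on this issue.
Per-issue: Issue I → complainant; Issue II → complainant; Issue III → complainant. The complainant must prevail on every issue; overall, the complainant prevails.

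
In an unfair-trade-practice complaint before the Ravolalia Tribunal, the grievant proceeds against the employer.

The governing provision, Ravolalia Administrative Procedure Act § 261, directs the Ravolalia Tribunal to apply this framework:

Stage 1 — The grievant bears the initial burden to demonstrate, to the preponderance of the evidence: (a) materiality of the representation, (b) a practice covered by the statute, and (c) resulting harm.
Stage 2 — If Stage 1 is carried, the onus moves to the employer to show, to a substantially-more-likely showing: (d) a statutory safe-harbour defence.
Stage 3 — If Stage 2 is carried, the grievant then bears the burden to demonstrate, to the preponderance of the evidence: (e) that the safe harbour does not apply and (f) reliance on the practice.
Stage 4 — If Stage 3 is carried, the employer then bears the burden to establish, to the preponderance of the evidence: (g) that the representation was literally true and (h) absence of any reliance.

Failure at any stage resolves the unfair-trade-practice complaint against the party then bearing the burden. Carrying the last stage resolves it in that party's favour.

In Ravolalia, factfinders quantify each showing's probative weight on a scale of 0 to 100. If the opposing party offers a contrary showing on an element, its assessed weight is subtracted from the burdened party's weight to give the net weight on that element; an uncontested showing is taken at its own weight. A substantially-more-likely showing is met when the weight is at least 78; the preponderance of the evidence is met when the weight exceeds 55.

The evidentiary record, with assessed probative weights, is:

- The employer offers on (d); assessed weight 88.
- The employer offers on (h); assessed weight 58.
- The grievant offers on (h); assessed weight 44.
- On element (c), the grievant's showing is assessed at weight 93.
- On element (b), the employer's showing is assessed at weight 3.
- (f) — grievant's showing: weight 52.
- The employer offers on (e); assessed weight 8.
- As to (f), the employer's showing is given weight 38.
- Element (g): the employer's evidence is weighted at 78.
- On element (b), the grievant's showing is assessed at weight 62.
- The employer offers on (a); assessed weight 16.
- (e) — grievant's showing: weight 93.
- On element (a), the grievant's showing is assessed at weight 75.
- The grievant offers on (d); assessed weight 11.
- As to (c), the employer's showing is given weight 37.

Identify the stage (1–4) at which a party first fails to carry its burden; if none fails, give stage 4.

At Stage 1 the grievant must meet the preponderance of the evidence (weight exceeds 55): on (a) the weight is 75 less the opposing 16 gives net 59, which does exceed 55, so (a) meets the standard; on (b) the weight is 62 less the opposing 3 gives net 59, > 55, so (b) meets the standard; on (c) the weight is 93 less the opposing 37 gives net 56, which does exceed 55, so (c) meets the standard.
  Stage 1 is satisfied; the onus moves to the employer.
At Stage 2 the employer must meet a substantially-more-likely showing (weight is at least 78): on (d) the weight is 88 less the opposing 11 gives net 77, which does not reach 78, so (d) does not meet the standard.
  Stage 2 not carried; the employer fails its burden.
The grievant prevails.

stage 2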